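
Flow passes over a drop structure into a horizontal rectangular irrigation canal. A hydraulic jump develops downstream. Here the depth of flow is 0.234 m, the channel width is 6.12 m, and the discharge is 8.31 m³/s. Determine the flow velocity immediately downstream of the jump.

V₂ = 1.17 m/s

q = Q/b = 8.31/6.12 = 1.36 m²/s; V₁ = q/y₁ = 5.80 m/s. Fr₁ = V₁/√(g·y₁) = 3.83.
By Bélanger, y₂/y₁ = ½[√(1 + 8Fr₁²) − 1] = ½[√118.3 − 1] = 4.94.
y₂ = 4.94 × 0.234 = 1.16 m.
V₂ = q/y₂ = 1.36/1.16 = 1.17 m/s.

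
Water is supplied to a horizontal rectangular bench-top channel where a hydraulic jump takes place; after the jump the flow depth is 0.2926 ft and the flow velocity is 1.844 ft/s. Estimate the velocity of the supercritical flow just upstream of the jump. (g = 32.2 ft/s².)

Fr₂ = V₂/√(g·y₂) = 1.844/√(32.2×0.2926) = 0.6008.
Since the conjugate-depth ratio holds either way, y₁/y₂ = ½[√(1 + 8Fr₂²) − 1] = ½[√3.8872 − 1] = 0.4858.
y₁ = 0.4858 × 0.2926 = 0.1421 ft.
V₁ = q/y₁ = 0.5396/0.1421 = 3.796 ft/s.

V₁ = 3.796 ft/s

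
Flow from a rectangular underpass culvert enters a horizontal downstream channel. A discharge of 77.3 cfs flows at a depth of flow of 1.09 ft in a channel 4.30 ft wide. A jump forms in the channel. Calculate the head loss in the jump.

ΔE = 1.18 ft

q = Q/b = 77.3/4.30 = 18.0 ft²/s; V₁ = q/y₁ = 16.5 ft/s. Fr₁ = V₁/√(g·y₁) = 2.78.
Sequent-depth ratio: y₂/y₁ = ½[√(1 + 8Fr₁²) − 1] = ½[√63.00 − 1] = 3.47.
y₂ = 3.47 × 1.09 = 3.78 ft.
Head loss: ΔE = (y₂ − y₁)³/(4y₁y₂) = (3.78 − 1.09)³/(4×1.09×3.78) = 19.5/16.5 = 1.18 ft.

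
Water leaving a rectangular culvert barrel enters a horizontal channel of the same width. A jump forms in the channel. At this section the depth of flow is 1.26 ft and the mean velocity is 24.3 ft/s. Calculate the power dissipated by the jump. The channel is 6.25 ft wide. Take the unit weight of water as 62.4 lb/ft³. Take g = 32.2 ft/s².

P = 83.7 hp

Fr₁ = V₁/√(g·y₁) = 24.3/√(32.2×1.26) = 3.81.
Bélanger equation: y₂/y₁ = ½[√(1 + 8Fr₁²) − 1] = ½[√117.4 − 1] = 4.92.
y₂ = 4.92 × 1.26 = 6.20 ft.
q = V₁·y₁ = 24.3 × 1.26 = 30.6 ft²/s. V₂ = q/y₂ = 30.6/6.20 = 4.94 ft/s. E₁ = y₁ + V₁²/2g = 10.4 ft; E₂ = y₂ + V₂²/2g = 6.58 ft. ΔE = E₁ − E₂ = 3.85 ft.
Q = q·b = 30.6 × 6.25 = 191 cfs. P = γ·Q·ΔE/550 = 62.4 × 191 × 3.85 / 550 = 83.7 hp.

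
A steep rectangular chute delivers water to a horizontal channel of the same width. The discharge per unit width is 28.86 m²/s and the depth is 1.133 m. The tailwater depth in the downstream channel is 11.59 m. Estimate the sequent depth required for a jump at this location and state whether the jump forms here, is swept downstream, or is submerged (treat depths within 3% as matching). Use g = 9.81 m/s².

y₂ = 11.69 m; the jump forms here

V₁ = q/y₁ = 28.86/1.133 = 25.47 m/s. Fr₁ = V₁/√(g·y₁) = 25.47/√(9.81×1.133) = 7.640.
Sequent-depth ratio: y₂/y₁ = ½[√(1 + 8Fr₁²) − 1] = ½[√468.01 − 1] = 10.32.
y₂ = 10.32 × 1.133 = 11.69 m.
Tailwater y_tw = 11.59 m: y_tw ≈ y₂, so the jump forms here.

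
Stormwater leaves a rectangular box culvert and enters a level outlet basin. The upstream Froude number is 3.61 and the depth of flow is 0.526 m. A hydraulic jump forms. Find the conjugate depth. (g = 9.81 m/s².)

y₂ = 2.44 m

Fr₁ = 3.61 (given).
Sequent-depth ratio: y₂/y₁ = ½[√(1 + 8Fr₁²) − 1] = ½[√105.3 − 1] = 4.63.
y₂ = 4.63 × 0.526 = 2.44 m.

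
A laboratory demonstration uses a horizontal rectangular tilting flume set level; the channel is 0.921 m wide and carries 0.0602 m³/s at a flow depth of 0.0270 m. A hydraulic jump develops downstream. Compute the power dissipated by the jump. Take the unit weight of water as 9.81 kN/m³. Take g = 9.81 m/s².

q = Q/b = 0.0602/0.921 = 0.0654 m²/s; V₁ = q/y₁ = 2.42 m/s. Fr₁ = V₁/√(g·y₁) = 4.70.
Sequent-depth ratio: y₂/y₁ = ½[√(1 + 8Fr₁²) − 1] = ½[√178.0 − 1] = 6.17.
y₂ = 6.17 × 0.0270 = 0.167 m.
V₂ = q/y₂ = 0.0654/0.167 = 0.392 m/s. E₁ = y₁ + V₁²/2g = 0.326 m; E₂ = y₂ + V₂²/2g = 0.174 m. ΔE = E₁ − E₂ = 0.151 m.
P = γ·Q·ΔE = 9.81 × 0.0602 × 0.151 = 0.0893 kW.

P = 0.0893 kW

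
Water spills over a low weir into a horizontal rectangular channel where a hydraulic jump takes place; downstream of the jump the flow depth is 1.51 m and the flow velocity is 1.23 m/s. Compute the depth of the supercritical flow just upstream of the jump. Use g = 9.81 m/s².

y₁ = 0.263 m

Fr₂ = V₂/√(g·y₂) = 1.23/√(9.81×1.51) = 0.320.
Applying the sequent-depth relation in reverse, y₁/y₂ = ½[√(1 + 8Fr₂²) − 1] = ½[√1.817 − 1] = 0.174.
y₁ = 0.174 × 1.51 = 0.263 m.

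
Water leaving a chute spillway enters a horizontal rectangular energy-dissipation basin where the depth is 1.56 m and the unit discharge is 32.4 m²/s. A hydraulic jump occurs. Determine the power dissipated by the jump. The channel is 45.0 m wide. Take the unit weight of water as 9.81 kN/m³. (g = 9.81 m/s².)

V₁ = q/y₁ = 32.4/1.56 = 20.8 m/s. Fr₁ = V₁/√(g·y₁) = 20.8/√(9.81×1.56) = 5.31.
By Bélanger, y₂/y₁ = ½[√(1 + 8Fr₁²) − 1] = ½[√226.5 − 1] = 7.02.
y₂ = 7.02 × 1.56 = 11.0 m.
Head loss: ΔE = (y₂ − y₁)³/(4y₁y₂) = (11.0 − 1.56)³/(4×1.56×11.0) = 830/68.4 = 12.1 m.
Q = q·b = 32.4 × 45.0 = 1458 m³/s. P = γ·Q·ΔE = 9.81 × 1458 × 12.1 = 173659 kW.

P = 173659 kW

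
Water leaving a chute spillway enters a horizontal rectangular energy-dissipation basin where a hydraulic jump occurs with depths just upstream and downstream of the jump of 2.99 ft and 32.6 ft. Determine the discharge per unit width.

q = 236 ft²/s

For a rectangular channel the momentum equation gives q² = ½·g·y₁·y₂·(y₁ + y₂) = ½×32.2×2.99×32.6×35.6 = 55853.
q = √55853 = 236 ft²/s.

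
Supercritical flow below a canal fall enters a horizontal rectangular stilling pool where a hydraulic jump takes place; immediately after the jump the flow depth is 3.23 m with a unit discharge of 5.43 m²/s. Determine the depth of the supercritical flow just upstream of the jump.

y₁ = 0.499 m

V₂ = q/y₂ = 5.43/3.23 = 1.68 m/s; Fr₂ = V₂/√(g·y₂) = 0.299.
The Bélanger relation is symmetric: y₁/y₂ = ½[√(1 + 8Fr₂²) − 1] = ½[√1.714 − 1] = 0.155.
y₁ = 0.155 × 3.23 = 0.499 m.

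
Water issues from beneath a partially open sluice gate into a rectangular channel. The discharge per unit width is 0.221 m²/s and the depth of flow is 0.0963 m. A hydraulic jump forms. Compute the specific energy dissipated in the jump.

ΔE = 0.0553 m

V₁ = q/y₁ = 0.221/0.0963 = 2.29 m/s. Fr₁ = V₁/√(g·y₁) = 2.29/√(9.81×0.0963) = 2.36.
By Bélanger, y₂/y₁ = ½[√(1 + 8Fr₁²) − 1] = ½[√45.60 − 1] = 2.88.
y₂ = 2.88 × 0.0963 = 0.277 m.
Head loss: ΔE = (y₂ − y₁)³/(4y₁y₂) = (0.277 − 0.0963)³/(4×0.0963×0.277) = 0.00590/0.107 = 0.0553 m.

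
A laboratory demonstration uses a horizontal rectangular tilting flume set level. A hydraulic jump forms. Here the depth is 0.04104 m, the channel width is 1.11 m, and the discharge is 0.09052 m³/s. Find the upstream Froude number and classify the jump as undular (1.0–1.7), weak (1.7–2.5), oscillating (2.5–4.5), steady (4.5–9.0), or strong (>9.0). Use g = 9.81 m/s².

q = Q/b = 0.09052/1.11 = 0.08155 m²/s; V₁ = q/y₁ = 1.987 m/s. Fr₁ = V₁/√(g·y₁) = 3.132.
Fr₁ = 3.132 lies in the oscillating range.

Fr₁ = 3.132; oscillating jump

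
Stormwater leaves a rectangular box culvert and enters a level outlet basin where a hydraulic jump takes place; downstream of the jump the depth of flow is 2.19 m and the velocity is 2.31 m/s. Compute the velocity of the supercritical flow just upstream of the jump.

Fr₂ = V₂/√(g·y₂) = 2.31/√(9.81×2.19) = 0.498.
The Bélanger relation is symmetric: y₁/y₂ = ½[√(1 + 8Fr₂²) − 1] = ½[√2.987 − 1] = 0.364.
y₁ = 0.364 × 2.19 = 0.797 m.
V₁ = q/y₁ = 5.06/0.797 = 6.34 m/s.

V₁ = 6.34 m/s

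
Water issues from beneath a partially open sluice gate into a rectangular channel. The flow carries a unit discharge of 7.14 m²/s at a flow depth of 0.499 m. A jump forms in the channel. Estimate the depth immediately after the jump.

V₁ = q/y₁ = 7.14/0.499 = 14.3 m/s. Fr₁ = V₁/√(g·y₁) = 14.3/√(9.81×0.499) = 6.47.
Conjugate-depth relation: y₂/y₁ = ½[√(1 + 8Fr₁²) − 1] = ½[√335.6 − 1] = 8.66.
y₂ = 8.66 × 0.499 = 4.32 m.

y₂ = 4.32 m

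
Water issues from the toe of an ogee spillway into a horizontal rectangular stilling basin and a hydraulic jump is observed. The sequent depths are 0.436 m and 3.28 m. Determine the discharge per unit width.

For a rectangular channel the momentum equation gives q² = ½·g·y₁·y₂·(y₁ + y₂) = ½×9.81×0.436×3.28×3.72 = 26.1.
q = √26.1 = 5.11 m²/s.

q = 5.11 m²/s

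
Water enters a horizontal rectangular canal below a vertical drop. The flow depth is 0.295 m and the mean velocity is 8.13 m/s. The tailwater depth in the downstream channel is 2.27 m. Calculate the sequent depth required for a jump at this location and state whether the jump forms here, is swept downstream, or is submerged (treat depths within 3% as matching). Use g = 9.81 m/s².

y₂ = 1.85 m; the jump is submerged

Fr₁ = V₁/√(g·y₁) = 8.13/√(9.81×0.295) = 4.78.
Sequent-depth ratio: y₂/y₁ = ½[√(1 + 8Fr₁²) − 1] = ½[√183.7 − 1] = 6.28.
y₂ = 6.28 × 0.295 = 1.85 m.
Tailwater y_tw = 2.27 m: y_tw > y₂, so the jump is submerged.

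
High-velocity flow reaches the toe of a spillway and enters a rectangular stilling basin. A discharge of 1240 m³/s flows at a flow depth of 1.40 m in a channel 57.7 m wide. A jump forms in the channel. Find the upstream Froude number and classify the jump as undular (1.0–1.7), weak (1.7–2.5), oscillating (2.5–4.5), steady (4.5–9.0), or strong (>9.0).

q = Q/b = 1240/57.7 = 21.5 m²/s; V₁ = q/y₁ = 15.4 m/s. Fr₁ = V₁/√(g·y₁) = 4.14.
Fr₁ = 4.14 lies in the oscillating range.

Fr₁ = 4.14; oscillating jump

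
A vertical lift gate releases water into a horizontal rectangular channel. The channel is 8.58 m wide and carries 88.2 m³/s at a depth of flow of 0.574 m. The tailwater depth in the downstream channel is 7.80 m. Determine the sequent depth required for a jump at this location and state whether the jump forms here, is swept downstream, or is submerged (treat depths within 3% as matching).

q = Q/b = 88.2/8.58 = 10.3 m²/s; V₁ = q/y₁ = 17.9 m/s. Fr₁ = V₁/√(g·y₁) = 7.55.
From the momentum equation for a rectangular channel, y₂/y₁ = ½[√(1 + 8Fr₁²) − 1] = ½[√456.7 − 1] = 10.2.
y₂ = 10.2 × 0.574 = 5.85 m.
Tailwater y_tw = 7.80 m: y_tw > y₂, so the jump is submerged.

y₂ = 5.85 m; the jump is submerged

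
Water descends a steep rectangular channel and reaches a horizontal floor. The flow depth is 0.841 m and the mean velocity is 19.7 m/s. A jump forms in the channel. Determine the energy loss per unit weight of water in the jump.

Fr₁ = V₁/√(g·y₁) = 19.7/√(9.81×0.841) = 6.86.
Bélanger equation: y₂/y₁ = ½[√(1 + 8Fr₁²) − 1] = ½[√377.3 − 1] = 9.21.
y₂ = 9.21 × 0.841 = 7.75 m.
q = V₁·y₁ = 19.7 × 0.841 = 16.6 m²/s. V₂ = q/y₂ = 16.6/7.75 = 2.14 m/s. E₁ = y₁ + V₁²/2g = 20.6 m; E₂ = y₂ + V₂²/2g = 7.98 m. ΔE = E₁ − E₂ = 12.6 m.

ΔE = 12.6 m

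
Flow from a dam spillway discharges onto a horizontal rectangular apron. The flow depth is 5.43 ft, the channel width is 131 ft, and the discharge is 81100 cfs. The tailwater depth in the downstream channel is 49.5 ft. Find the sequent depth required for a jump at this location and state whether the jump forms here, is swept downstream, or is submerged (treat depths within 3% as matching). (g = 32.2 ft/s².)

y₂ = 63.6 ft; the jump is swept downstream

q = Q/b = 81100/131 = 619 ft²/s; V₁ = q/y₁ = 114 ft/s. Fr₁ = V₁/√(g·y₁) = 8.62.
Bélanger equation: y₂/y₁ = ½[√(1 + 8Fr₁²) − 1] = ½[√595.7 − 1] = 11.7.
y₂ = 11.7 × 5.43 = 63.6 ft.
Tailwater y_tw = 49.5 ft: y_tw < y₂, so the jump is swept downstream.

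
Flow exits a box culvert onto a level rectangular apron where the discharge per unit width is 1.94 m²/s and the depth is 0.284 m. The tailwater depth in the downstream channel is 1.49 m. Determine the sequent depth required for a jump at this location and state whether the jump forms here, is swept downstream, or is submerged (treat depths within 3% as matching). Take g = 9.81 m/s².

V₁ = q/y₁ = 1.94/0.284 = 6.83 m/s. Fr₁ = V₁/√(g·y₁) = 6.83/√(9.81×0.284) = 4.09.
From the momentum equation for a rectangular channel, y₂/y₁ = ½[√(1 + 8Fr₁²) − 1] = ½[√135.0 − 1] = 5.31.
y₂ = 5.31 × 0.284 = 1.51 m.
Tailwater y_tw = 1.49 m: y_tw ≈ y₂, so the jump forms here.

y₂ = 1.51 m; the jump forms here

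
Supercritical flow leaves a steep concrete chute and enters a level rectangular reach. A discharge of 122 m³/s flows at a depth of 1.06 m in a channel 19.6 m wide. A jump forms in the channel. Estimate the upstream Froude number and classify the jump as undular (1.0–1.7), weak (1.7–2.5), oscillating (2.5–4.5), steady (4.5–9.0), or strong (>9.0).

Fr₁ = 1.82; weak jump

q = Q/b = 122/19.6 = 6.22 m²/s; V₁ = q/y₁ = 5.87 m/s. Fr₁ = V₁/√(g·y₁) = 1.82.
Fr₁ = 1.82 lies in the weak range.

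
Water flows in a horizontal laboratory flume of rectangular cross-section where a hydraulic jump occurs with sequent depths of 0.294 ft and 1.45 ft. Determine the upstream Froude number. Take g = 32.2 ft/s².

For a rectangular channel the momentum equation gives q² = ½·g·y₁·y₂·(y₁ + y₂) = ½×32.2×0.294×1.45×1.74 = 12.0.
q = √12.0 = 3.46 ft²/s.
V₁ = q/y₁ = 11.8 ft/s; Fr₁ = V₁/√(g·y₁) = 3.82.

Fr₁ = 3.82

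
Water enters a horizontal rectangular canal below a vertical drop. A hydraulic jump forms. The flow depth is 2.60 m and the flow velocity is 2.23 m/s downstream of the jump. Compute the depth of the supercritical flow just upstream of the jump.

Fr₂ = V₂/√(g·y₂) = 2.23/√(9.81×2.60) = 0.442.
From the momentum equation (using Fr₂), y₁/y₂ = ½[√(1 + 8Fr₂²) − 1] = ½[√2.560 − 1] = 0.300.
y₁ = 0.300 × 2.60 = 0.780 m.

y₁ = 0.780 m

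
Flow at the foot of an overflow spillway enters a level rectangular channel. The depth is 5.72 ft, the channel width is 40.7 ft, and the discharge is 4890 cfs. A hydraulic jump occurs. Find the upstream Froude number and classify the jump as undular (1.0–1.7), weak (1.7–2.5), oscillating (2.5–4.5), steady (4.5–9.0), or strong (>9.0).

Fr₁ = 1.55; undular jump

q = Q/b = 4890/40.7 = 120 ft²/s; V₁ = q/y₁ = 21.0 ft/s. Fr₁ = V₁/√(g·y₁) = 1.55.
Fr₁ = 1.55 lies in the undular range.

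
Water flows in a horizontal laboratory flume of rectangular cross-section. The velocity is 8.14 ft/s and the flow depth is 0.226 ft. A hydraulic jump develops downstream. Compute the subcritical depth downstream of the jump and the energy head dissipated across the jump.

Fr₁ = V₁/√(g·y₁) = 8.14/√(32.2×0.226) = 3.02.
Sequent-depth ratio: y₂/y₁ = ½[√(1 + 8Fr₁²) − 1] = ½[√73.84 − 1] = 3.80.
y₂ = 3.80 × 0.226 = 0.858 ft.
q = V₁·y₁ = 8.14 × 0.226 = 1.84 ft²/s. V₂ = q/y₂ = 1.84/0.858 = 2.14 ft/s. E₁ = y₁ + V₁²/2g = 1.25 ft; E₂ = y₂ + V₂²/2g = 0.929 ft. ΔE = E₁ − E₂ = 0.325 ft.

y₂ = 0.858 ft; ΔE = 0.325 ft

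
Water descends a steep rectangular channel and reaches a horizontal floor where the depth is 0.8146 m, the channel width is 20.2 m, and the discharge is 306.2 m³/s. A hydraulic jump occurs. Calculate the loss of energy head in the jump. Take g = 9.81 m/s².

ΔE = 11.05 m

q = Q/b = 306.2/20.2 = 15.16 m²/s; V₁ = q/y₁ = 18.61 m/s. Fr₁ = V₁/√(g·y₁) = 6.583.
Conjugate-depth relation: y₂/y₁ = ½[√(1 + 8Fr₁²) − 1] = ½[√347.65 − 1] = 8.823.
y₂ = 8.823 × 0.8146 = 7.187 m.
Head loss: ΔE = (y₂ − y₁)³/(4y₁y₂) = (7.187 − 0.8146)³/(4×0.8146×7.187) = 258.8/23.42 = 11.05 m.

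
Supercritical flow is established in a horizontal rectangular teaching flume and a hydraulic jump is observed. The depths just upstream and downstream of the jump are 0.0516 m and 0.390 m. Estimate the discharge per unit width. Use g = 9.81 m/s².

q = 0.209 m²/s

For a rectangular channel the momentum equation gives q² = ½·g·y₁·y₂·(y₁ + y₂) = ½×9.81×0.0516×0.390×0.442 = 0.0436.
q = √0.0436 = 0.209 m²/s.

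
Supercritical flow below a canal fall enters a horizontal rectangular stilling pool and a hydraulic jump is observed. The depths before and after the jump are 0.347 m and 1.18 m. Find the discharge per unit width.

For a rectangular channel the momentum equation gives q² = ½·g·y₁·y₂·(y₁ + y₂) = ½×9.81×0.347×1.18×1.53 = 3.07.
q = √3.07 = 1.75 m²/s.

q = 1.75 m²/s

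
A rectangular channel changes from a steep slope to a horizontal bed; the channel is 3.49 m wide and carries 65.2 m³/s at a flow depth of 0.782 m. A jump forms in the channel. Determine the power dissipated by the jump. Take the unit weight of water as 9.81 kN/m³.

q = Q/b = 65.2/3.49 = 18.7 m²/s; V₁ = q/y₁ = 23.9 m/s. Fr₁ = V₁/√(g·y₁) = 8.63.
Bélanger equation: y₂/y₁ = ½[√(1 + 8Fr₁²) − 1] = ½[√596.2 − 1] = 11.7.
y₂ = 11.7 × 0.782 = 9.16 m.
V₂ = q/y₂ = 18.7/9.16 = 2.04 m/s. E₁ = y₁ + V₁²/2g = 29.9 m; E₂ = y₂ + V₂²/2g = 9.37 m. ΔE = E₁ − E₂ = 20.5 m.
P = γ·Q·ΔE = 9.81 × 65.2 × 20.5 = 13114 kW.

P = 13114 kW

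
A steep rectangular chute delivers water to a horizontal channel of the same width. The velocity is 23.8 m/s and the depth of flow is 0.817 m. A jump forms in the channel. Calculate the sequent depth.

Fr₁ = V₁/√(g·y₁) = 23.8/√(9.81×0.817) = 8.41.
By Bélanger, y₂/y₁ = ½[√(1 + 8Fr₁²) − 1] = ½[√566.4 − 1] = 11.4.
y₂ = 11.4 × 0.817 = 9.31 m.

y₂ = 9.31 m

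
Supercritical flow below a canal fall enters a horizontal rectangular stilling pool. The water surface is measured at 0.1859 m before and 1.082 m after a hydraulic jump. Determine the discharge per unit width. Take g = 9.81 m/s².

q = 1.118 m²/s

For a rectangular channel the momentum equation gives q² = ½·g·y₁·y₂·(y₁ + y₂) = ½×9.81×0.1859×1.082×1.268 = 1.251.
q = √1.251 = 1.118 m²/s.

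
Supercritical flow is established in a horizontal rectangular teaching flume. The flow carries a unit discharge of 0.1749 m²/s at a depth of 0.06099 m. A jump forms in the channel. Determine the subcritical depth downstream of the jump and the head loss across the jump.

y₂ = 0.2907 m; ΔE = 0.1710 m

V₁ = q/y₁ = 0.1749/0.06099 = 2.868 m/s. Fr₁ = V₁/√(g·y₁) = 2.868/√(9.81×0.06099) = 3.707.
Conjugate-depth relation: y₂/y₁ = ½[√(1 + 8Fr₁²) − 1] = ½[√110.96 − 1] = 4.767.
y₂ = 4.767 × 0.06099 = 0.2907 m.
V₂ = q/y₂ = 0.1749/0.2907 = 0.6016 m/s. E₁ = y₁ + V₁²/2g = 0.4801 m; E₂ = y₂ + V₂²/2g = 0.3092 m. ΔE = E₁ − E₂ = 0.1710 m.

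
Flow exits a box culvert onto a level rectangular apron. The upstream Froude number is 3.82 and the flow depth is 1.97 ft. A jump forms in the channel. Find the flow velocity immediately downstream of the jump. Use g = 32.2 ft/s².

V₂ = 6.18 ft/s

Fr₁ = 3.82 (given).
Bélanger equation: y₂/y₁ = ½[√(1 + 8Fr₁²) − 1] = ½[√117.7 − 1] = 4.93.
y₂ = 4.93 × 1.97 = 9.70 ft.
V₁ = Fr₁·√(g·y₁) = 3.82×√(32.2×1.97) = 30.4 ft/s; q = V₁·y₁ = 59.9 ft²/s.
V₂ = q/y₂ = 59.9/9.70 = 6.18 ft/s.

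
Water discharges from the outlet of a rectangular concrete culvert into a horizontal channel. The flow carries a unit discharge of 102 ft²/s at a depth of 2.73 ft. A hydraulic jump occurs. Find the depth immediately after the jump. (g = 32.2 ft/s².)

y₂ = 14.1 ft

V₁ = q/y₁ = 102/2.73 = 37.4 ft/s. Fr₁ = V₁/√(g·y₁) = 37.4/√(32.2×2.73) = 3.98.
Conjugate-depth relation: y₂/y₁ = ½[√(1 + 8Fr₁²) − 1] = ½[√128.0 − 1] = 5.16.
y₂ = 5.16 × 2.73 = 14.1 ft.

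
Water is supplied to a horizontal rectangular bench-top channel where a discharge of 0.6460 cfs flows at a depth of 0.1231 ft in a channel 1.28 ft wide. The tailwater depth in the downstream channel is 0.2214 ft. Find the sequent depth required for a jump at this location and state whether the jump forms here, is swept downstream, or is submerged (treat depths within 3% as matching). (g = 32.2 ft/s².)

y₂ = 0.3022 ft; the jump is swept downstream

q = Q/b = 0.6460/1.28 = 0.5047 ft²/s; V₁ = q/y₁ = 4.100 ft/s. Fr₁ = V₁/√(g·y₁) = 2.059.
From the momentum equation for a rectangular channel, y₂/y₁ = ½[√(1 + 8Fr₁²) − 1] = ½[√34.924 − 1] = 2.455.
y₂ = 2.455 × 0.1231 = 0.3022 ft.
Tailwater y_tw = 0.2214 ft: y_tw < y₂, so the jump is swept downstream.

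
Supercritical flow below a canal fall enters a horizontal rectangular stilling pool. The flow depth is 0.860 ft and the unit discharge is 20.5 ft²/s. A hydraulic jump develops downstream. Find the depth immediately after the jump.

y₂ = 5.10 ft

V₁ = q/y₁ = 20.5/0.860 = 23.8 ft/s. Fr₁ = V₁/√(g·y₁) = 23.8/√(32.2×0.860) = 4.53.
Sequent-depth ratio: y₂/y₁ = ½[√(1 + 8Fr₁²) − 1] = ½[√165.2 − 1] = 5.93.
y₂ = 5.93 × 0.860 = 5.10 ft.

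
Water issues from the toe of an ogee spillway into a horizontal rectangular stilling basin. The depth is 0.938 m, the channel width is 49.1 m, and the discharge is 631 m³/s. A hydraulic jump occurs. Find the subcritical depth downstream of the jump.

q = Q/b = 631/49.1 = 12.9 m²/s; V₁ = q/y₁ = 13.7 m/s. Fr₁ = V₁/√(g·y₁) = 4.52.
Sequent-depth ratio: y₂/y₁ = ½[√(1 + 8Fr₁²) − 1] = ½[√164.2 − 1] = 5.91.
y₂ = 5.91 × 0.938 = 5.54 m.

y₂ = 5.54 m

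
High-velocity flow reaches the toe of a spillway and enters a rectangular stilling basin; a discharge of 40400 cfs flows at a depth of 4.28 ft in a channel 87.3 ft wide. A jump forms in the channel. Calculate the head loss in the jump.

q = Q/b = 40400/87.3 = 463 ft²/s; V₁ = q/y₁ = 108 ft/s. Fr₁ = V₁/√(g·y₁) = 9.21.
Conjugate-depth relation: y₂/y₁ = ½[√(1 + 8Fr₁²) − 1] = ½[√679.6 − 1] = 12.5.
y₂ = 12.5 × 4.28 = 53.6 ft.
V₂ = q/y₂ = 463/53.6 = 8.63 ft/s. E₁ = y₁ + V₁²/2g = 186 ft; E₂ = y₂ + V₂²/2g = 54.8 ft. ΔE = E₁ − E₂ = 131 ft.

ΔE = 131 ft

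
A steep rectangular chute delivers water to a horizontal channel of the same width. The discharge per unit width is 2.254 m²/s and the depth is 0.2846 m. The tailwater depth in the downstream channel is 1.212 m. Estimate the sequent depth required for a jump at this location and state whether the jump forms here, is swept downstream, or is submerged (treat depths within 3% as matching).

V₁ = q/y₁ = 2.254/0.2846 = 7.920 m/s. Fr₁ = V₁/√(g·y₁) = 7.920/√(9.81×0.2846) = 4.740.
Sequent-depth ratio: y₂/y₁ = ½[√(1 + 8Fr₁²) − 1] = ½[√180.73 − 1] = 6.222.
y₂ = 6.222 × 0.2846 = 1.771 m.
Tailwater y_tw = 1.212 m: y_tw < y₂, so the jump is swept downstream.

y₂ = 1.771 m; the jump is swept downstream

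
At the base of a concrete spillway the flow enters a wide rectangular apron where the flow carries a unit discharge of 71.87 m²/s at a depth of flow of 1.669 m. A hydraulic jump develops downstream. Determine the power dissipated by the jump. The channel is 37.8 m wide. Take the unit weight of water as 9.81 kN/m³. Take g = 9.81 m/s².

P = 1903822 kW

V₁ = q/y₁ = 71.87/1.669 = 43.06 m/s. Fr₁ = V₁/√(g·y₁) = 43.06/√(9.81×1.669) = 10.64.
Conjugate-depth relation: y₂/y₁ = ½[√(1 + 8Fr₁²) − 1] = ½[√907.04 − 1] = 14.56.
y₂ = 14.56 × 1.669 = 24.30 m.
V₂ = q/y₂ = 71.87/24.30 = 2.958 m/s. E₁ = y₁ + V₁²/2g = 96.18 m; E₂ = y₂ + V₂²/2g = 24.74 m. ΔE = E₁ − E₂ = 71.44 m.
Q = q·b = 71.87 × 37.8 = 2717 m³/s. P = γ·Q·ΔE = 9.81 × 2717 × 71.44 = 1903822 kW.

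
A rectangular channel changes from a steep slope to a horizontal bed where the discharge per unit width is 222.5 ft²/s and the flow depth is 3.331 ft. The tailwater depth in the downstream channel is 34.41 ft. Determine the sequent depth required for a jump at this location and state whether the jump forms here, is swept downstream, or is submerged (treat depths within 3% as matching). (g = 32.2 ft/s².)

y₂ = 28.76 ft; the jump is submerged

V₁ = q/y₁ = 222.5/3.331 = 66.80 ft/s. Fr₁ = V₁/√(g·y₁) = 66.80/√(32.2×3.331) = 6.450.
From the momentum equation for a rectangular channel, y₂/y₁ = ½[√(1 + 8Fr₁²) − 1] = ½[√333.79 − 1] = 8.635.
y₂ = 8.635 × 3.331 = 28.76 ft.
Tailwater y_tw = 34.41 ft: y_tw > y₂, so the jump is submerged.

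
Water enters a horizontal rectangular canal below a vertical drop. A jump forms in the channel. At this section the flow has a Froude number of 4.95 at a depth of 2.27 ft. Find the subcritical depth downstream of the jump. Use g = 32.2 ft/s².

Fr₁ = 4.95 (given).
Conjugate-depth relation: y₂/y₁ = ½[√(1 + 8Fr₁²) − 1] = ½[√197.0 − 1] = 6.52.
y₂ = 6.52 × 2.27 = 14.8 ft.

y₂ = 14.8 ft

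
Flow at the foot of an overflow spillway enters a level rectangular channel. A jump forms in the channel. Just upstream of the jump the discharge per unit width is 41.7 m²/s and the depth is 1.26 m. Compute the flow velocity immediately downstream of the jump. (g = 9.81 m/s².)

V₂ = 2.58 m/s

V₁ = q/y₁ = 41.7/1.26 = 33.1 m/s. Fr₁ = V₁/√(g·y₁) = 33.1/√(9.81×1.26) = 9.41.
From the momentum equation for a rectangular channel, y₂/y₁ = ½[√(1 + 8Fr₁²) − 1] = ½[√709.9 − 1] = 12.8.
y₂ = 12.8 × 1.26 = 16.2 m.
V₂ = q/y₂ = 41.7/16.2 = 2.58 m/s.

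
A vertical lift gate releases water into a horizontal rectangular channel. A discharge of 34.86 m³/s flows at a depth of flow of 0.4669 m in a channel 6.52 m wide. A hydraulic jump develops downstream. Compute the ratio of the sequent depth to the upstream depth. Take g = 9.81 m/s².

y₂/y₁ = 7.084

q = Q/b = 34.86/6.52 = 5.347 m²/s; V₁ = q/y₁ = 11.45 m/s. Fr₁ = V₁/√(g·y₁) = 5.351.
Sequent-depth ratio: y₂/y₁ = ½[√(1 + 8Fr₁²) − 1] = ½[√230.04 − 1] = 7.084.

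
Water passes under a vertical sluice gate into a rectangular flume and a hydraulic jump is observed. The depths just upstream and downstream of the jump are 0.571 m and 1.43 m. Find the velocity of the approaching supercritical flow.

For a rectangular channel the momentum equation gives q² = ½·g·y₁·y₂·(y₁ + y₂) = ½×9.81×0.571×1.43×2.00 = 8.01.
q = √8.01 = 2.83 m²/s.
V₁ = q/y₁ = 2.83/0.571 = 4.96 m/s.

V₁ = 4.96 m/s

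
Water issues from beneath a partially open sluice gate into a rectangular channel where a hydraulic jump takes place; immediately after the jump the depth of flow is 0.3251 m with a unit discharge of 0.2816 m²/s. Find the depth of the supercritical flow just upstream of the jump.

V₂ = q/y₂ = 0.2816/0.3251 = 0.8662 m/s; Fr₂ = V₂/√(g·y₂) = 0.4850.
Applying the sequent-depth relation in reverse, y₁/y₂ = ½[√(1 + 8Fr₂²) − 1] = ½[√2.8821 − 1] = 0.3488.
y₁ = 0.3488 × 0.3251 = 0.1134 m.

y₁ = 0.1134 m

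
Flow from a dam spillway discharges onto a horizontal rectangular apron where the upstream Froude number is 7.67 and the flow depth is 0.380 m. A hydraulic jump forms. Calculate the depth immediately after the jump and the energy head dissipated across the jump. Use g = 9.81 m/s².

y₂ = 3.94 m; ΔE = 7.52 m

Fr₁ = 7.67 (given).
From the momentum equation for a rectangular channel, y₂/y₁ = ½[√(1 + 8Fr₁²) − 1] = ½[√471.6 − 1] = 10.4.
y₂ = 10.4 × 0.380 = 3.94 m.
V₁ = Fr₁·√(g·y₁) = 7.67×√(9.81×0.380) = 14.8 m/s; q = V₁·y₁ = 5.63 m²/s. V₂ = q/y₂ = 5.63/3.94 = 1.43 m/s. E₁ = y₁ + V₁²/2g = 11.6 m; E₂ = y₂ + V₂²/2g = 4.04 m. ΔE = E₁ − E₂ = 7.52 m.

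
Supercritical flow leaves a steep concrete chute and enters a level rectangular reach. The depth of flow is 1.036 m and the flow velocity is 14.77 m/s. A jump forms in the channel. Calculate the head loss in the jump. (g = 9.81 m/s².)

ΔE = 5.564 m

Fr₁ = V₁/√(g·y₁) = 14.77/√(9.81×1.036) = 4.633.
From the momentum equation for a rectangular channel, y₂/y₁ = ½[√(1 + 8Fr₁²) − 1] = ½[√172.72 − 1] = 6.071.
y₂ = 6.071 × 1.036 = 6.290 m.
q = V₁·y₁ = 14.77 × 1.036 = 15.30 m²/s. V₂ = q/y₂ = 15.30/6.290 = 2.433 m/s. E₁ = y₁ + V₁²/2g = 12.15 m; E₂ = y₂ + V₂²/2g = 6.591 m. ΔE = E₁ − E₂ = 5.564 m.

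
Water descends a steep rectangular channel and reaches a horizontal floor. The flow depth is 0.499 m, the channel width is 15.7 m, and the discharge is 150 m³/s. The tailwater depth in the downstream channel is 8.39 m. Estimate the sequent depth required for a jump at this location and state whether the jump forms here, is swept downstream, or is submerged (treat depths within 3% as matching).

y₂ = 5.86 m; the jump is submerged

q = Q/b = 150/15.7 = 9.55 m²/s; V₁ = q/y₁ = 19.1 m/s. Fr₁ = V₁/√(g·y₁) = 8.65.
By Bélanger, y₂/y₁ = ½[√(1 + 8Fr₁²) − 1] = ½[√600.1 − 1] = 11.7.
y₂ = 11.7 × 0.499 = 5.86 m.
Tailwater y_tw = 8.39 m: y_tw > y₂, so the jump is submerged.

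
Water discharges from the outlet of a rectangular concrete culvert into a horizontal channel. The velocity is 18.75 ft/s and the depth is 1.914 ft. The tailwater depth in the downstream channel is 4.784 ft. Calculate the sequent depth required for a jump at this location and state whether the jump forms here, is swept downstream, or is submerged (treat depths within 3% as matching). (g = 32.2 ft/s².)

y₂ = 5.578 ft; the jump is swept downstream

Fr₁ = V₁/√(g·y₁) = 18.75/√(32.2×1.914) = 2.388.
Bélanger equation: y₂/y₁ = ½[√(1 + 8Fr₁²) − 1] = ½[√46.635 − 1] = 2.914.
y₂ = 2.914 × 1.914 = 5.578 ft.
Tailwater y_tw = 4.784 ft: y_tw < y₂, so the jump is swept downstream.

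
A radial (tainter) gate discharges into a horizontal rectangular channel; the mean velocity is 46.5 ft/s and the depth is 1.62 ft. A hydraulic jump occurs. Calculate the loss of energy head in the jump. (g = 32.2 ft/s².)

Fr₁ = V₁/√(g·y₁) = 46.5/√(32.2×1.62) = 6.44.
Sequent-depth ratio: y₂/y₁ = ½[√(1 + 8Fr₁²) − 1] = ½[√332.6 − 1] = 8.62.
y₂ = 8.62 × 1.62 = 14.0 ft.
Head loss: ΔE = (y₂ − y₁)³/(4y₁y₂) = (14.0 − 1.62)³/(4×1.62×14.0) = 1880/90.5 = 20.8 ft.

ΔE = 20.8 ft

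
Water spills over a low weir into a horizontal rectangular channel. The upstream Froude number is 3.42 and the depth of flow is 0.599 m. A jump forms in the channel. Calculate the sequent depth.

Fr₁ = 3.42 (given).
By Bélanger, y₂/y₁ = ½[√(1 + 8Fr₁²) − 1] = ½[√94.57 − 1] = 4.36.
y₂ = 4.36 × 0.599 = 2.61 m.

y₂ = 2.61 m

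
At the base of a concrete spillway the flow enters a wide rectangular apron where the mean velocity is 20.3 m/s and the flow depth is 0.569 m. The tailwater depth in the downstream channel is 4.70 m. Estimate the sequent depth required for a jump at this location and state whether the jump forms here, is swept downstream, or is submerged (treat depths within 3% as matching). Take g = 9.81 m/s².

y₂ = 6.64 m; the jump is swept downstream

Fr₁ = V₁/√(g·y₁) = 20.3/√(9.81×0.569) = 8.59.
Sequent-depth ratio: y₂/y₁ = ½[√(1 + 8Fr₁²) − 1] = ½[√591.6 − 1] = 11.7.
y₂ = 11.7 × 0.569 = 6.64 m.
Tailwater y_tw = 4.70 m: y_tw < y₂, so the jump is swept downstream.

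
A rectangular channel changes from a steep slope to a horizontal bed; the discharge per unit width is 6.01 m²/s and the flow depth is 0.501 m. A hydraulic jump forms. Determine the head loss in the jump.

ΔE = 4.10 m

V₁ = q/y₁ = 6.01/0.501 = 12.0 m/s. Fr₁ = V₁/√(g·y₁) = 12.0/√(9.81×0.501) = 5.41.
Conjugate-depth relation: y₂/y₁ = ½[√(1 + 8Fr₁²) − 1] = ½[√235.2 − 1] = 7.17.
y₂ = 7.17 × 0.501 = 3.59 m.
Head loss: ΔE = (y₂ − y₁)³/(4y₁y₂) = (3.59 − 0.501)³/(4×0.501×3.59) = 29.5/7.20 = 4.10 m.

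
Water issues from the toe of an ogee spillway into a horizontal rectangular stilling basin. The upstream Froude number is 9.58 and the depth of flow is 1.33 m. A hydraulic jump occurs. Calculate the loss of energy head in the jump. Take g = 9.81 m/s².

Fr₁ = 9.58 (given).
From the momentum equation for a rectangular channel, y₂/y₁ = ½[√(1 + 8Fr₁²) − 1] = ½[√735.2 − 1] = 13.1.
y₂ = 13.1 × 1.33 = 17.4 m.
Head loss: ΔE = (y₂ − y₁)³/(4y₁y₂) = (17.4 − 1.33)³/(4×1.33×17.4) = 4124/92.4 = 44.6 m.

ΔE = 44.6 m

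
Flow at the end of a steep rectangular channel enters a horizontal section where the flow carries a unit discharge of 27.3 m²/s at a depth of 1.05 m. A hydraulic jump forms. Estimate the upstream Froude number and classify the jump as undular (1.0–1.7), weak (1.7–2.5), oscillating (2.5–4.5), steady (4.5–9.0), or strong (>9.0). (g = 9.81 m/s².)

Fr₁ = 8.10; steady jump

V₁ = q/y₁ = 27.3/1.05 = 26.0 m/s. Fr₁ = V₁/√(g·y₁) = 26.0/√(9.81×1.05) = 8.10.
Fr₁ = 8.10 lies in the steady range.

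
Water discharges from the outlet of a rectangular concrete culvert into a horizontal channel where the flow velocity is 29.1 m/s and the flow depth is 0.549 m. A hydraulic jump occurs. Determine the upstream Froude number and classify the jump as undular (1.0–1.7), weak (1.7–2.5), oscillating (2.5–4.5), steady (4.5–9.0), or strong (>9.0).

Fr₁ = 12.5; strong jump

Fr₁ = V₁/√(g·y₁) = 29.1/√(9.81×0.549) = 12.5.
Fr₁ = 12.5 lies in the strong range.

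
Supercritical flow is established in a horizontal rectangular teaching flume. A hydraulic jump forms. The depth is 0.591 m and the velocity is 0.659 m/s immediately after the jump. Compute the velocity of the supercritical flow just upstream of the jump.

Fr₂ = V₂/√(g·y₂) = 0.659/√(9.81×0.591) = 0.274.
The Bélanger relation is symmetric: y₁/y₂ = ½[√(1 + 8Fr₂²) − 1] = ½[√1.599 − 1] = 0.132.
y₁ = 0.132 × 0.591 = 0.0782 m.
V₁ = q/y₁ = 0.389/0.0782 = 4.98 m/s.

V₁ = 4.98 m/s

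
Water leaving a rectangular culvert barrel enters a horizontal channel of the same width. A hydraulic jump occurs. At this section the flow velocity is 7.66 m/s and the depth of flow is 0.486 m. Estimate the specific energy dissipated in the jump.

Fr₁ = V₁/√(g·y₁) = 7.66/√(9.81×0.486) = 3.51.
Sequent-depth ratio: y₂/y₁ = ½[√(1 + 8Fr₁²) − 1] = ½[√99.46 − 1] = 4.49.
y₂ = 4.49 × 0.486 = 2.18 m.
q = V₁·y₁ = 7.66 × 0.486 = 3.72 m²/s. V₂ = q/y₂ = 3.72/2.18 = 1.71 m/s. E₁ = y₁ + V₁²/2g = 3.48 m; E₂ = y₂ + V₂²/2g = 2.33 m. ΔE = E₁ − E₂ = 1.15 m.

ΔE = 1.15 m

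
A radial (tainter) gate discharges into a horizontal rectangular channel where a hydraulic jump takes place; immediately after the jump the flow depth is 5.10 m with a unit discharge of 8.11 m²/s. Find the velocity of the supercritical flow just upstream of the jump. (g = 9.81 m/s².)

V₂ = q/y₂ = 8.11/5.10 = 1.59 m/s; Fr₂ = V₂/√(g·y₂) = 0.225.
Applying the sequent-depth relation in reverse, y₁/y₂ = ½[√(1 + 8Fr₂²) − 1] = ½[√1.404 − 1] = 0.0925.
y₁ = 0.0925 × 5.10 = 0.472 m.
V₁ = q/y₁ = 8.11/0.472 = 17.2 m/s.

V₁ = 17.2 m/s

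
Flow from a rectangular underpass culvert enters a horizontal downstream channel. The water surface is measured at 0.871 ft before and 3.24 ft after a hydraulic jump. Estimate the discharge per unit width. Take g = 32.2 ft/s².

For a rectangular channel the momentum equation gives q² = ½·g·y₁·y₂·(y₁ + y₂) = ½×32.2×0.871×3.24×4.11 = 187.
q = √187 = 13.7 ft²/s.

q = 13.7 ft²/s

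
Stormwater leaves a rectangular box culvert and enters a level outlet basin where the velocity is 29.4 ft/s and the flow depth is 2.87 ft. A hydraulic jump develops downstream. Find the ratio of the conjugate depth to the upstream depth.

Fr₁ = V₁/√(g·y₁) = 29.4/√(32.2×2.87) = 3.06.
Conjugate-depth relation: y₂/y₁ = ½[√(1 + 8Fr₁²) − 1] = ½[√75.83 − 1] = 3.85.

y₂/y₁ = 3.85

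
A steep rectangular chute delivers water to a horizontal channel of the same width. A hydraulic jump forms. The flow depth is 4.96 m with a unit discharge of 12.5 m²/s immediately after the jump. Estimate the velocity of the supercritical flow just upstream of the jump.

V₁ = 11.7 m/s

V₂ = q/y₂ = 12.5/4.96 = 2.52 m/s; Fr₂ = V₂/√(g·y₂) = 0.361.
The Bélanger relation is symmetric: y₁/y₂ = ½[√(1 + 8Fr₂²) − 1] = ½[√2.044 − 1] = 0.215.
y₁ = 0.215 × 4.96 = 1.07 m.
V₁ = q/y₁ = 12.5/1.07 = 11.7 m/s.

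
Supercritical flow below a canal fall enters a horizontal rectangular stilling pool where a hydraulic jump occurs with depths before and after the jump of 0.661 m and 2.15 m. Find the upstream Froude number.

Fr₁ = 2.63

For a rectangular channel the momentum equation gives q² = ½·g·y₁·y₂·(y₁ + y₂) = ½×9.81×0.661×2.15×2.81 = 19.6.
q = √19.6 = 4.43 m²/s.
V₁ = q/y₁ = 6.70 m/s; Fr₁ = V₁/√(g·y₁) = 2.63.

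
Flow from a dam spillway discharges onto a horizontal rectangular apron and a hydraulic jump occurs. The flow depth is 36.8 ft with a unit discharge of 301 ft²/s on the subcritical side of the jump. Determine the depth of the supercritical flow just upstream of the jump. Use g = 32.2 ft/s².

y₁ = 3.77 ft

V₂ = q/y₂ = 301/36.8 = 8.18 ft/s; Fr₂ = V₂/√(g·y₂) = 0.238.
The Bélanger relation is symmetric: y₁/y₂ = ½[√(1 + 8Fr₂²) − 1] = ½[√1.452 − 1] = 0.102.
y₁ = 0.102 × 36.8 = 3.77 ft.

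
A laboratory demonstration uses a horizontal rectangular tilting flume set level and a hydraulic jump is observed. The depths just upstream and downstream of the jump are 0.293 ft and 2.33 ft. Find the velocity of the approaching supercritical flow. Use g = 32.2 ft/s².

For a rectangular channel the momentum equation gives q² = ½·g·y₁·y₂·(y₁ + y₂) = ½×32.2×0.293×2.33×2.62 = 28.8.
q = √28.8 = 5.37 ft²/s.
V₁ = q/y₁ = 5.37/0.293 = 18.3 ft/s.

V₁ = 18.3 ft/s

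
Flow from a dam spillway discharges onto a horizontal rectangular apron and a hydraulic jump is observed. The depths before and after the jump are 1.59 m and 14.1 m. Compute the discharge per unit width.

For a rectangular channel the momentum equation gives q² = ½·g·y₁·y₂·(y₁ + y₂) = ½×9.81×1.59×14.1×15.7 = 1725.
q = √1725 = 41.5 m²/s.

q = 41.5 m²/s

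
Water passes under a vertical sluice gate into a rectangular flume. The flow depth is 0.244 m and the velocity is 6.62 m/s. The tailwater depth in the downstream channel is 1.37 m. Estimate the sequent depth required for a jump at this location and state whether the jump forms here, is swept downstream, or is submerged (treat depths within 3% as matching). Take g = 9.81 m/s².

Fr₁ = V₁/√(g·y₁) = 6.62/√(9.81×0.244) = 4.28.
Conjugate-depth relation: y₂/y₁ = ½[√(1 + 8Fr₁²) − 1] = ½[√147.5 − 1] = 5.57.
y₂ = 5.57 × 0.244 = 1.36 m.
Tailwater y_tw = 1.37 m: y_tw ≈ y₂, so the jump forms here.

y₂ = 1.36 m; the jump forms here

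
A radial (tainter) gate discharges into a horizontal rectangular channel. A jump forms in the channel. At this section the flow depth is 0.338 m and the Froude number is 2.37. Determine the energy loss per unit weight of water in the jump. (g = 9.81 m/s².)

ΔE = 0.197 m

Fr₁ = 2.37 (given).
Sequent-depth ratio: y₂/y₁ = ½[√(1 + 8Fr₁²) − 1] = ½[√45.94 − 1] = 2.89.
y₂ = 2.89 × 0.338 = 0.976 m.
V₁ = Fr₁·√(g·y₁) = 2.37×√(9.81×0.338) = 4.32 m/s; q = V₁·y₁ = 1.46 m²/s. V₂ = q/y₂ = 1.46/0.976 = 1.49 m/s. E₁ = y₁ + V₁²/2g = 1.29 m; E₂ = y₂ + V₂²/2g = 1.09 m. ΔE = E₁ − E₂ = 0.197 m.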